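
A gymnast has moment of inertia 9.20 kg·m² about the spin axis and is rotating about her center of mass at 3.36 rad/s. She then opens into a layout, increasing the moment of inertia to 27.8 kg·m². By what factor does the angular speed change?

Angular momentum about the spin axis is conserved since the torque about it is zero.
ω₂/ω₁ = I₁/I₂ = 9.200 / 27.80 = 0.3309.

ω₂/ω₁ ≈ 0.331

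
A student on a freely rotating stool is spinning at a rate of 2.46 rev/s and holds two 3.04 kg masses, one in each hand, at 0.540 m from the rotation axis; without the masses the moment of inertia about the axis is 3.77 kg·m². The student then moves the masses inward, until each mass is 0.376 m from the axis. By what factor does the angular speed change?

With no external torque about the axis, L is conserved: I₁ω₁ = I₂ω₂.
I₁ = 3.77 + 2(3.04)(0.540)² = 5.543 kg·m²; I₂ = 3.77 + 2(3.04)(0.376)² = 4.630 kg·m².
ω₂/ω₁ = I₁/I₂ = 5.543 / 4.630 = 1.197.

ω₂/ω₁ ≈ 1.20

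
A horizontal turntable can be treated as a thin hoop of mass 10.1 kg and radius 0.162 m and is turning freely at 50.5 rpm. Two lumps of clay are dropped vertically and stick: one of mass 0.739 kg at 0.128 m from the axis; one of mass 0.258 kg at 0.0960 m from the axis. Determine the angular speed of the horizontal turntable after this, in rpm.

No external torque acts about the axis; L_before = L_after.
I_p = (10.1)(0.162)² = 0.2651 kg·m².
Added inertia Σmr² = (0.739)(0.128)² + (0.258)(0.0960)² = 0.01449 kg·m²; I_f = 0.2651 + 0.01449 = 0.2795 kg·m².
ω_f = I_p ω_i / I_f = (0.2651)(50.5) / 0.2795 = 47.88 rpm.

ω_f ≈ 47.9 rpm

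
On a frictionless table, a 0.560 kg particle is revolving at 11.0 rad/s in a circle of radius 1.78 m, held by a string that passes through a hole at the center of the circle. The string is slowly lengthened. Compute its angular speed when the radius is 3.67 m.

ω₂ ≈ 2.59 rad/s

The constraining force is radial, so m r² ω about the center is conserved.
ω₂ = ω₁ (r₁/r₂)² = (11.0)(1.78/3.67)² = 2.588 rad/s.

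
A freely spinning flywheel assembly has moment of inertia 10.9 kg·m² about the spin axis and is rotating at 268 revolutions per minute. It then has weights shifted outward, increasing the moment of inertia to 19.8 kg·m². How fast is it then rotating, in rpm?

ω₂ ≈ 148 rpm

With no external torque about the axis, L is conserved: I₁ω₁ = I₂ω₂.
ω₂ = I₁ω₁ / I₂ = (10.90)(268 rpm) / (19.80) = 147.5 rpm.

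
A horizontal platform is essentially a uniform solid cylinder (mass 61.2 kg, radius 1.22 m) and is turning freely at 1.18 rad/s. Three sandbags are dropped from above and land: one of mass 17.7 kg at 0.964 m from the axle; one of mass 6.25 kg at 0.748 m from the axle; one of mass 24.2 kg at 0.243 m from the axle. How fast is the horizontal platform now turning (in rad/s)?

The added mass arrives with no angular momentum about the axle, and any external torque about the axle is negligible, so the system's angular momentum is conserved.
I_p = ½(61.2)(1.22)² = 45.55 kg·m².
Added inertia Σmr² = (17.7)(0.964)² + (6.25)(0.748)² + (24.2)(0.243)² = 21.37 kg·m²; I_f = 45.55 + 21.37 = 66.92 kg·m².
ω_f = I_p ω_i / I_f = (45.55)(1.18) / 66.92 = 0.8031 rad/s.

ω_f ≈ 0.803 rad/s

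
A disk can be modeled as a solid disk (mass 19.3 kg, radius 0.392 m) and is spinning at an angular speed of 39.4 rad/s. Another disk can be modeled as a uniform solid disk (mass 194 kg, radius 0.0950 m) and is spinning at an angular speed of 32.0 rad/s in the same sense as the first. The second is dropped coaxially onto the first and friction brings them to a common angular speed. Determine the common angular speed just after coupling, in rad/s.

|ω_f| ≈ 36.7 rad/s

No external torque acts about the common axis, so total angular momentum is conserved.
Moments of inertia: I_A = ½(19.3)(0.392)² = 1.483 kg·m²; I_B = ½(194)(0.0950)² = 0.8754 kg·m².
Taking A's sense as positive: L = (1.483)(39.4) + (0.8754)(32.0) = 86.44 kg·m²·rad/s.
Combined I = 1.483 + 0.8754 = 2.358 kg·m².
ω_f = L / I = 86.44 / 2.358 = 36.65 rad/s.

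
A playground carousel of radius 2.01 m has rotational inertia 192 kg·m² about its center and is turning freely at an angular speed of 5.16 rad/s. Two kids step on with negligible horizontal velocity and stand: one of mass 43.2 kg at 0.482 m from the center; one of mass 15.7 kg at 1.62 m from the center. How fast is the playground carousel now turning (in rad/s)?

The added mass arrives with no angular momentum about the center, and any external torque about the center is negligible, so the system's angular momentum is conserved.
Added inertia Σmr² = (43.2)(0.482)² + (15.7)(1.62)² = 51.24 kg·m²; I_f = 192.0 + 51.24 = 243.2 kg·m².
ω_f = I_p ω_i / I_f = (192.0)(5.16) / 243.2 = 4.073 rad/s.

ω_f ≈ 4.07 rad/s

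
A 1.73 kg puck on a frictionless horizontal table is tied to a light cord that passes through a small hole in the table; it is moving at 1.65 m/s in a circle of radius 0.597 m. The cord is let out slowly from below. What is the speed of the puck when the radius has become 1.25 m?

The only horizontal force on the mass is along the cord (radial), so it exerts no torque about the hole and angular momentum m v r is conserved.
v₂ = v₁ r₁ / r₂ = (1.65)(0.597) / (1.25) = 0.7880 m/s.

v₂ ≈ 0.788 m/s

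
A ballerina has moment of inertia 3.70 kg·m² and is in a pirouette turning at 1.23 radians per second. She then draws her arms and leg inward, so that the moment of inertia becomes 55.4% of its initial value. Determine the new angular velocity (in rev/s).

ω₂ ≈ 0.353 rev/s

No external torque acts about the spin axis, so angular momentum is conserved.
I₂ = 0.554 × 3.70 = 2.050 kg·m².
ω₂ = I₁ω₁ / I₂ = (3.700)(1.23 rad/s) / (2.050) = 2.220 rad/s = 0.3534 rev/s.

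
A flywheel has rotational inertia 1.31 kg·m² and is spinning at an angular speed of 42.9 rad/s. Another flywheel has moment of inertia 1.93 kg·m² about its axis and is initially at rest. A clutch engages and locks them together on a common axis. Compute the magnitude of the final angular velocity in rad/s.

|ω_f| ≈ 17.3 rad/s

The coupling torques are internal; angular momentum about the shared axis is conserved.
Taking A's sense as positive: L = (1.310)(42.9) = 56.20 kg·m²·rad/s.
Combined I = 1.310 + 1.930 = 3.240 kg·m².
ω_f = L / I = 56.20 / 3.240 = 17.35 rad/s.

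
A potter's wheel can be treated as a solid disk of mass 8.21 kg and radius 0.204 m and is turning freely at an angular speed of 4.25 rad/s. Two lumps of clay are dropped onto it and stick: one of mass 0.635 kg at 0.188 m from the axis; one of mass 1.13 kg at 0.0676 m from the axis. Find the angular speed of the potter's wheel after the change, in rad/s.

ω_f ≈ 3.66 rad/s

The added mass arrives with no angular momentum about the axis, and any external torque about the axis is negligible, so the system's angular momentum is conserved.
I_p = ½(8.21)(0.204)² = 0.1708 kg·m².
Added inertia Σmr² = (0.635)(0.188)² + (1.13)(0.0676)² = 0.02761 kg·m²; I_f = 0.1708 + 0.02761 = 0.1984 kg·m².
ω_f = I_p ω_i / I_f = (0.1708)(4.25) / 0.1984 = 3.659 rad/s.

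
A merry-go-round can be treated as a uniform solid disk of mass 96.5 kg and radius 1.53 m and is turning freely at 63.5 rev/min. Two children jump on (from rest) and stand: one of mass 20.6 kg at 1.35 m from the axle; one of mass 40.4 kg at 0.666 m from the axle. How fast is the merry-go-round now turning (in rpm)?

ω_f ≈ 42.6 rpm

No external torque acts about the axle; L_before = L_after.
I_p = ½(96.5)(1.53)² = 112.9 kg·m².
Added inertia Σmr² = (20.6)(1.35)² + (40.4)(0.666)² = 55.46 kg·m²; I_f = 112.9 + 55.46 = 168.4 kg·m².
ω_f = I_p ω_i / I_f = (112.9)(63.5) / 168.4 = 42.59 rpm.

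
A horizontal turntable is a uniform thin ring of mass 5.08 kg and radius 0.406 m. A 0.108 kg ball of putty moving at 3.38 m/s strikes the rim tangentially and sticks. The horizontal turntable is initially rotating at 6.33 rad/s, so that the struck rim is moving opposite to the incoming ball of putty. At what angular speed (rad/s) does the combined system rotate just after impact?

The axle reaction passes through the axle and exerts no torque about it; angular momentum about the axle is conserved through the impact.
I_p = (5.08)(0.406)² = 0.8374 kg·m². Taking the sense of the ball of putty's angular momentum as positive, L_{ball} = m v R = (0.108)(3.38)(0.406) = 0.1482 kg·m²/s.
L_i = −I_p ω_p + m v R = −(0.8374)(6.33) + 0.1482 = -5.152 kg·m²/s.
After sticking, I_f = I_p + m R² = 0.8374 + (0.108)(0.406)² = 0.8552 kg·m².
ω_f = L_i / I_f = -5.152 / 0.8552 = -6.025 rad/s.

|ω_f| ≈ 6.02 rad/s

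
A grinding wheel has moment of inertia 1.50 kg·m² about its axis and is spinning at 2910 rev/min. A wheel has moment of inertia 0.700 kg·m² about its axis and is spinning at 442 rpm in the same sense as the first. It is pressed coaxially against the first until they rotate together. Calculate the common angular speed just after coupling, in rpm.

No external torque acts about the common axis, so total angular momentum is conserved.
Taking A's sense as positive: L = (1.500)(2910) + (0.7000)(442) = 4674 kg·m²·rpm.
Combined I = 1.500 + 0.7000 = 2.200 kg·m².
ω_f = L / I = 4674 / 2.200 = 2125 rpm.

|ω_f| ≈ 2120 rpm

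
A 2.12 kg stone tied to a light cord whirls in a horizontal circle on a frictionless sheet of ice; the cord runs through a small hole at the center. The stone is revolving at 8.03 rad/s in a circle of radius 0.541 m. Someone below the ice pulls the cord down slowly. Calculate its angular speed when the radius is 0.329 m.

ω₂ ≈ 21.7 rad/s

No torque about the axis ⇒ m r₁² ω₁ = m r₂² ω₂.
ω₂ = ω₁ (r₁/r₂)² = (8.03)(0.541/0.329)² = 21.71 rad/s.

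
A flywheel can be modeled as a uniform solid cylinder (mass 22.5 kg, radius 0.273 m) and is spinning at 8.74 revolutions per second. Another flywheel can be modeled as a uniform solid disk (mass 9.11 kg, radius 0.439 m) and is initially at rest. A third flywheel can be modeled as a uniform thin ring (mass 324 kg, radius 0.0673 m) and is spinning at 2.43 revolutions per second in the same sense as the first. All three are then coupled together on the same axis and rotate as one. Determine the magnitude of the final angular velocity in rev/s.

|ω_f| ≈ 3.42 rev/s

No external torque acts about the common axis, so total angular momentum is conserved.
Moments of inertia: I_A = ½(22.5)(0.273)² = 0.8385 kg·m²; I_B = ½(9.11)(0.439)² = 0.8778 kg·m²; I_C = (324)(0.0673)² = 1.467 kg·m².
Taking A's sense as positive: L = (0.8385)(8.74) + (1.467)(2.43) = 10.89 kg·m²·rev/s.
Combined I = 0.8385 + 0.8778 + 1.467 = 3.184 kg·m².
ω_f = L / I = 10.89 / 3.184 = 3.422 rev/s.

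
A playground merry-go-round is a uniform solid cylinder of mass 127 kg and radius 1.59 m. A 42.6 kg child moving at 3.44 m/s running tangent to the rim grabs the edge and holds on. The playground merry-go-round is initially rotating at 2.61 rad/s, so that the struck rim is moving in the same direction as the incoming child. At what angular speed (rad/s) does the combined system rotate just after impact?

About the axle the impulsive forces during the collision are internal, so angular momentum about that axis is conserved.
I_p = ½(127)(1.59)² = 160.5 kg·m². Taking the sense of the child's angular momentum as positive, L_{child} = m v R = (42.6)(3.44)(1.59) = 233.0 kg·m²/s.
L_i = +I_p ω_p + m v R = +(160.5)(2.61) + 233.0 = 652.0 kg·m²/s.
After sticking, I_f = I_p + m R² = 160.5 + (42.6)(1.59)² = 268.2 kg·m².
ω_f = L_i / I_f = 652.0 / 268.2 = 2.431 rad/s.

|ω_f| ≈ 2.43 rad/s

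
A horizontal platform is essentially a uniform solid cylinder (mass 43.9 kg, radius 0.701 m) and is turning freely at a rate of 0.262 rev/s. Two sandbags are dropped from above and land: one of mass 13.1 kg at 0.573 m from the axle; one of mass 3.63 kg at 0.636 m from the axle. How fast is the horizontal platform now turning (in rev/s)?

The added mass arrives with no angular momentum about the axle, and any external torque about the axle is negligible, so the system's angular momentum is conserved.
I_p = ½(43.9)(0.701)² = 10.79 kg·m².
Added inertia Σmr² = (13.1)(0.573)² + (3.63)(0.636)² = 5.769 kg·m²; I_f = 10.79 + 5.769 = 16.56 kg·m².
ω_f = I_p ω_i / I_f = (10.79)(0.262) / 16.56 = 0.1707 rev/s.

ω_f ≈ 0.171 rev/s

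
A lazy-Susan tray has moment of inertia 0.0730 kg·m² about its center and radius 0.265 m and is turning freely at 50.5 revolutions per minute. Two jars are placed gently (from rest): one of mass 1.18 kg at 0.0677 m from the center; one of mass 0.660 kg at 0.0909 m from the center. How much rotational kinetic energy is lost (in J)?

No external torque acts about the center; L_before = L_after.
Added inertia Σmr² = (1.18)(0.0677)² + (0.660)(0.0909)² = 0.01086 kg·m²; I_f = 0.07300 + 0.01086 = 0.08386 kg·m².
ω_f = I_p ω_i / I_f = (0.07300)(50.5) / 0.08386 = 43.96 rpm.
KE_i = ½(0.07300)(5.288 rad/s)² = 1.021 J; KE_f = ½(0.08386)(4.603)² = 0.8886 J.

energy lost ≈ 0.132 J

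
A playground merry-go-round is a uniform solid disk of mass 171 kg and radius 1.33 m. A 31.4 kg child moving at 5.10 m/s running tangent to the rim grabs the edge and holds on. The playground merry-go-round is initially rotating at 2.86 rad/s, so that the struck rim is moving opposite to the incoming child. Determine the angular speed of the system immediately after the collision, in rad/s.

The axle reaction passes through the axle and exerts no torque about it; angular momentum about the axle is conserved through the impact.
I_p = ½(171)(1.33)² = 151.2 kg·m². Taking the sense of the child's angular momentum as positive, L_{child} = m v R = (31.4)(5.10)(1.33) = 213.0 kg·m²/s.
L_i = −I_p ω_p + m v R = −(151.2)(2.86) + 213.0 = -219.6 kg·m²/s.
After sticking, I_f = I_p + m R² = 151.2 + (31.4)(1.33)² = 206.8 kg·m².
ω_f = L_i / I_f = -219.6 / 206.8 = -1.062 rad/s.

|ω_f| ≈ 1.06 rad/s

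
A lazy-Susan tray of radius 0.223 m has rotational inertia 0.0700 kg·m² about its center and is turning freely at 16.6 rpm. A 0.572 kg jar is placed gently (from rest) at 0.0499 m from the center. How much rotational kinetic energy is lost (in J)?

The added mass arrives with no angular momentum about the center, and any external torque about the center is negligible, so the system's angular momentum is conserved.
Added inertia Σmr² = (0.572)(0.0499)² = 0.001424 kg·m²; I_f = 0.07000 + 0.001424 = 0.07142 kg·m².
ω_f = I_p ω_i / I_f = (0.07000)(16.6) / 0.07142 = 16.27 rpm.
KE_i = ½(0.07000)(1.738 rad/s)² = 0.1058 J; KE_f = ½(0.07142)(1.704)² = 0.1037 J.

energy lost ≈ 0.00211 J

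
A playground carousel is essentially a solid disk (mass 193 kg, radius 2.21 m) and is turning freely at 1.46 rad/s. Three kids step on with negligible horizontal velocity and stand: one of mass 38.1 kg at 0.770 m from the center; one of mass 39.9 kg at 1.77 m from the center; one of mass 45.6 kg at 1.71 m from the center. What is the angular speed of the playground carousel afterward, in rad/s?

No external torque acts about the center; L_before = L_after.
I_p = ½(193)(2.21)² = 471.3 kg·m².
Added inertia Σmr² = (38.1)(0.770)² + (39.9)(1.77)² + (45.6)(1.71)² = 280.9 kg·m²; I_f = 471.3 + 280.9 = 752.2 kg·m².
ω_f = I_p ω_i / I_f = (471.3)(1.46) / 752.2 = 0.9148 rad/s.

ω_f ≈ 0.915 rad/s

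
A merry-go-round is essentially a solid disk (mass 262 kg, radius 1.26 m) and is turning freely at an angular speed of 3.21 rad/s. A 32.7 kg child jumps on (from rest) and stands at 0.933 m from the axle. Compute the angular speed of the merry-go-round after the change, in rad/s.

ω_f ≈ 2.82 rad/s

No external torque acts about the axle; L_before = L_after.
I_p = ½(262)(1.26)² = 208.0 kg·m².
Added inertia Σmr² = (32.7)(0.933)² = 28.46 kg·m²; I_f = 208.0 + 28.46 = 236.4 kg·m².
ω_f = I_p ω_i / I_f = (208.0)(3.21) / 236.4 = 2.824 rad/s.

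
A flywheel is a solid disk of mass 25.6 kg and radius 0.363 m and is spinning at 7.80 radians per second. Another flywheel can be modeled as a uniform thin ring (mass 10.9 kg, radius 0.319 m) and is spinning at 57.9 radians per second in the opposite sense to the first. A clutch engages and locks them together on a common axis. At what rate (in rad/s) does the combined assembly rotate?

No external torque acts about the common axis, so total angular momentum is conserved.
Moments of inertia: I_A = ½(25.6)(0.363)² = 1.687 kg·m²; I_B = (10.9)(0.319)² = 1.109 kg·m².
Taking A's sense as positive: L = (1.687)(7.80) − (1.109)(57.9) = -51.07 kg·m²·rad/s.
Combined I = 1.687 + 1.109 = 2.796 kg·m².
ω_f = L / I = -51.07 / 2.796 = -18.27 rad/s.

|ω_f| ≈ 18.3 rad/s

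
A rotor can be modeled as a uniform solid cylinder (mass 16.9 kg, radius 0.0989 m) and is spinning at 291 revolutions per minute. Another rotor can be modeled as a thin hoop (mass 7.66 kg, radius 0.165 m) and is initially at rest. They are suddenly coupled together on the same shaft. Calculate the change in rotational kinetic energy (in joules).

No external torque acts about the common axis, so total angular momentum is conserved.
Moments of inertia: I_A = ½(16.9)(0.0989)² = 0.08265 kg·m²; I_B = (7.66)(0.165)² = 0.2085 kg·m².
Taking A's sense as positive: L = (0.08265)(291) = 24.05 kg·m²·rpm.
Combined I = 0.08265 + 0.2085 = 0.2912 kg·m².
ω_f = L / I = 24.05 / 0.2912 = 82.60 rpm.
KE_i = ½ΣIω² = 38.38 J; KE_f = ½(0.2912)(8.649)² = 10.89 J.

ΔKE ≈ -27.5 J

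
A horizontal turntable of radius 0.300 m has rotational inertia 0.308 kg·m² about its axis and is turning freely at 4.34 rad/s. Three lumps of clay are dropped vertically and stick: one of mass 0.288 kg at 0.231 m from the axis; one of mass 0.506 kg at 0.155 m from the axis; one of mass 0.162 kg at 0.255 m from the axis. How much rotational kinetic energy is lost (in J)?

energy lost ≈ 0.319 J

The added mass arrives with no angular momentum about the axis, and any external torque about the axis is negligible, so the system's angular momentum is conserved.
Added inertia Σmr² = (0.288)(0.231)² + (0.506)(0.155)² + (0.162)(0.255)² = 0.03806 kg·m²; I_f = 0.3080 + 0.03806 = 0.3461 kg·m².
ω_f = I_p ω_i / I_f = (0.3080)(4.34) / 0.3461 = 3.863 rad/s.
KE_i = ½(0.3080)(4.340 rad/s)² = 2.901 J; KE_f = ½(0.3461)(3.863)² = 2.582 J.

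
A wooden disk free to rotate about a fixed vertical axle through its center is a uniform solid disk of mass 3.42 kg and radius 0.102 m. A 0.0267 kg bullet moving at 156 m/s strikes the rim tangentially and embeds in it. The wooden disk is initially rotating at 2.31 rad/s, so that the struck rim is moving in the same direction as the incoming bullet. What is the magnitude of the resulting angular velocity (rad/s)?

About the axle the impulsive forces during the collision are internal, so angular momentum about that axis is conserved.
I_p = ½(3.42)(0.102)² = 0.01779 kg·m². Taking the sense of the bullet's angular momentum as positive, L_{bullet} = m v R = (0.0267)(156)(0.102) = 0.4249 kg·m²/s.
L_i = +I_p ω_p + m v R = +(0.01779)(2.31) + 0.4249 = 0.4659 kg·m²/s.
After sticking, I_f = I_p + m R² = 0.01779 + (0.0267)(0.102)² = 0.01807 kg·m².
ω_f = L_i / I_f = 0.4659 / 0.01807 = 25.79 rad/s.

|ω_f| ≈ 25.8 rad/s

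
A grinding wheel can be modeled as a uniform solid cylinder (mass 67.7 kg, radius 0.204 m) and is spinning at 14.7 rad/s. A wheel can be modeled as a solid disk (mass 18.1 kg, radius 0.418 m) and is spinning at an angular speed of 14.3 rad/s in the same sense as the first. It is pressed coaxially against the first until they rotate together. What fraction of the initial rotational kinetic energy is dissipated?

fraction ≈ 0.000190

The coupling torques are internal; angular momentum about the shared axis is conserved.
Moments of inertia: I_A = ½(67.7)(0.204)² = 1.409 kg·m²; I_B = ½(18.1)(0.418)² = 1.581 kg·m².
Taking A's sense as positive: L = (1.409)(14.7) + (1.581)(14.3) = 43.32 kg·m²·rad/s.
Combined I = 1.409 + 1.581 = 2.990 kg·m².
ω_f = L / I = 43.32 / 2.990 = 14.49 rad/s.
KE_i = ½ΣIω² = 313.9 J; KE_f = ½(2.990)(14.49)² = 313.8 J.
Fraction dissipated = (KE_i − KE_f)/KE_i = 0.0001899.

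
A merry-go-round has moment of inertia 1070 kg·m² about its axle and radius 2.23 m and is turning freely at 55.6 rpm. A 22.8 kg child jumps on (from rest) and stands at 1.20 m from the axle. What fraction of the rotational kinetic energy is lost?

No external torque acts about the axle; L_before = L_after.
Added inertia Σmr² = (22.8)(1.20)² = 32.83 kg·m²; I_f = 1070 + 32.83 = 1103 kg·m².
ω_f = I_p ω_i / I_f = (1070)(55.6) / 1103 = 53.94 rpm.
KE_i = ½(1070)(5.822 rad/s)² = 18140 J; KE_f = ½(1103)(5.649)² = 17600 J.
Fraction lost = 0.02977.

fraction ≈ 0.0298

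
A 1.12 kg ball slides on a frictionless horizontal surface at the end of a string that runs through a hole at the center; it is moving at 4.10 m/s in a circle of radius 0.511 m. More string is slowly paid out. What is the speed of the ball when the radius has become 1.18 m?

v₂ ≈ 1.78 m/s

The only horizontal force on the mass is along the cord (radial), so it exerts no torque about the hole and angular momentum m v r is conserved.
v₂ = v₁ r₁ / r₂ = (4.10)(0.511) / (1.18) = 1.776 m/s.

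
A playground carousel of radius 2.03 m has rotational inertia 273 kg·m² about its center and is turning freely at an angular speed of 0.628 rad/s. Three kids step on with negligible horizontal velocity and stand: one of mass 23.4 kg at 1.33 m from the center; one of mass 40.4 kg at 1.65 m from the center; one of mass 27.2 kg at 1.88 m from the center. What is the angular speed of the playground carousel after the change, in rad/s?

ω_f ≈ 0.329 rad/s

No external torque acts about the center; L_before = L_after.
Added inertia Σmr² = (23.4)(1.33)² + (40.4)(1.65)² + (27.2)(1.88)² = 247.5 kg·m²; I_f = 273.0 + 247.5 = 520.5 kg·m².
ω_f = I_p ω_i / I_f = (273.0)(0.628) / 520.5 = 0.3294 rad/s.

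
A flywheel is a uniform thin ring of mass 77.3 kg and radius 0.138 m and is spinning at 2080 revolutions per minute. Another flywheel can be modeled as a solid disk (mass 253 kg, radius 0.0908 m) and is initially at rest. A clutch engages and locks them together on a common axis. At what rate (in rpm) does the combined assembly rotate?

|ω_f| ≈ 1220 rpm

No external torque acts about the common axis, so total angular momentum is conserved.
Moments of inertia: I_A = (77.3)(0.138)² = 1.472 kg·m²; I_B = ½(253)(0.0908)² = 1.043 kg·m².
Taking A's sense as positive: L = (1.472)(2080) = 3062 kg·m²·rpm.
Combined I = 1.472 + 1.043 = 2.515 kg·m².
ω_f = L / I = 3062 / 2.515 = 1217 rpm.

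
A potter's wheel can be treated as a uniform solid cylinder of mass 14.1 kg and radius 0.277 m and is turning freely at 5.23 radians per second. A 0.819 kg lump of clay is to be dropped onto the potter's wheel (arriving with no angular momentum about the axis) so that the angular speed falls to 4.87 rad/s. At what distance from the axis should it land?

The added mass arrives with no angular momentum about the axis, and any external torque about the axis is negligible, so the system's angular momentum is conserved.
I_p = ½(14.1)(0.277)² = 0.5409 kg·m².
I_p ω_i = (I_p + m r²) ω_f ⇒ m r² = I_p(ω_i/ω_f − 1) = 0.5409(5.23/4.87 − 1) = 0.03999 kg·m².
r = √(0.03999/0.819) = 0.2210 m.

r ≈ 0.221 m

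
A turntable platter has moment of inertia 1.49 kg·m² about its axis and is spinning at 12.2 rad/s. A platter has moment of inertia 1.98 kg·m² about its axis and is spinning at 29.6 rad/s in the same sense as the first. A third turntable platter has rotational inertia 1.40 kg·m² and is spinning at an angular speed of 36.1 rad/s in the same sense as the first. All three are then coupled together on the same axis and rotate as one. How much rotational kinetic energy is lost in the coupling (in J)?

ΔKE lost ≈ 226 J

The coupling torques are internal; angular momentum about the shared axis is conserved.
Taking A's sense as positive: L = (1.490)(12.2) + (1.980)(29.6) + (1.400)(36.1) = 127.3 kg·m²·rad/s.
Combined I = 1.490 + 1.980 + 1.400 = 4.870 kg·m².
ω_f = L / I = 127.3 / 4.870 = 26.14 rad/s.
KE_i = ½ΣIω² = 1891 J; KE_f = ½(4.870)(26.14)² = 1664 J.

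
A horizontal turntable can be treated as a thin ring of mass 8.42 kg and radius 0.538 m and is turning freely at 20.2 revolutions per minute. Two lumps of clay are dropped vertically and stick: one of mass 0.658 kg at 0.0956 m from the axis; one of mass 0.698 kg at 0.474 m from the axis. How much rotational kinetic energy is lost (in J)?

The added mass arrives with no angular momentum about the axis, and any external torque about the axis is negligible, so the system's angular momentum is conserved.
I_p = (8.42)(0.538)² = 2.437 kg·m².
Added inertia Σmr² = (0.658)(0.0956)² + (0.698)(0.474)² = 0.1628 kg·m²; I_f = 2.437 + 0.1628 = 2.600 kg·m².
ω_f = I_p ω_i / I_f = (2.437)(20.2) / 2.600 = 18.93 rpm.
KE_i = ½(2.437)(2.115 rad/s)² = 5.453 J; KE_f = ½(2.600)(1.983)² = 5.111 J.

energy lost ≈ 0.342 J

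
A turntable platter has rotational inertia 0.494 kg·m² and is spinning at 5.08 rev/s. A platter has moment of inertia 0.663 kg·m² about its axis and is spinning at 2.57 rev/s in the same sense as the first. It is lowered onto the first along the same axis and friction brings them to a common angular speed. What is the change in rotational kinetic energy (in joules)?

The coupling torques are internal; angular momentum about the shared axis is conserved.
Taking A's sense as positive: L = (0.4940)(5.08) + (0.6630)(2.57) = 4.213 kg·m²·rev/s.
Combined I = 0.4940 + 0.6630 = 1.157 kg·m².
ω_f = L / I = 4.213 / 1.157 = 3.642 rev/s.
KE_i = ½ΣIω² = 338.1 J; KE_f = ½(1.157)(22.88)² = 302.9 J.

ΔKE ≈ -35.2 J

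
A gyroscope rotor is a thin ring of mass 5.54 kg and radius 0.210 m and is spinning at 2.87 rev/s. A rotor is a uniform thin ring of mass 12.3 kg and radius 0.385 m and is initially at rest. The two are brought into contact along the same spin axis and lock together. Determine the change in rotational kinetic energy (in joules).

The coupling torques are internal; angular momentum about the shared axis is conserved.
Moments of inertia: I_A = (5.54)(0.210)² = 0.2443 kg·m²; I_B = (12.3)(0.385)² = 1.823 kg·m².
Taking A's sense as positive: L = (0.2443)(2.87) = 0.7012 kg·m²·rev/s.
Combined I = 0.2443 + 1.823 = 2.067 kg·m².
ω_f = L / I = 0.7012 / 2.067 = 0.3391 rev/s.
KE_i = ½ΣIω² = 39.72 J; KE_f = ½(2.067)(2.131)² = 4.694 J.

ΔKE ≈ -35.0 J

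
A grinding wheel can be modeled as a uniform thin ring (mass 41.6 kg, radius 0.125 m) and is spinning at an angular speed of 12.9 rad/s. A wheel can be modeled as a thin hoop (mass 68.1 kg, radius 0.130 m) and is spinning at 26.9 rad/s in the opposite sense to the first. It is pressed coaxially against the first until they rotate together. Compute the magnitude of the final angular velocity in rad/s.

|ω_f| ≈ 12.5 rad/s

The coupling torques are internal; angular momentum about the shared axis is conserved.
Moments of inertia: I_A = (41.6)(0.125)² = 0.6500 kg·m²; I_B = (68.1)(0.130)² = 1.151 kg·m².
Taking A's sense as positive: L = (0.6500)(12.9) − (1.151)(26.9) = -22.57 kg·m²·rad/s.
Combined I = 0.6500 + 1.151 = 1.801 kg·m².
ω_f = L / I = -22.57 / 1.801 = -12.53 rad/s.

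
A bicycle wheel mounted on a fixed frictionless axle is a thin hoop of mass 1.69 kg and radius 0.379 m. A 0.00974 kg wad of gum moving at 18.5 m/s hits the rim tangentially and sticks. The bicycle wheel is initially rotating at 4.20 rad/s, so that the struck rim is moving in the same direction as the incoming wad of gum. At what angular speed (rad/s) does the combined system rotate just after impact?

About the axle the impulsive forces during the collision are internal, so angular momentum about that axis is conserved.
I_p = (1.69)(0.379)² = 0.2428 kg·m². Taking the sense of the wad of gum's angular momentum as positive, L_{wad} = m v R = (0.00974)(18.5)(0.379) = 0.06829 kg·m²/s.
L_i = +I_p ω_p + m v R = +(0.2428)(4.20) + 0.06829 = 1.088 kg·m²/s.
After sticking, I_f = I_p + m R² = 0.2428 + (0.00974)(0.379)² = 0.2442 kg·m².
ω_f = L_i / I_f = 1.088 / 0.2442 = 4.456 rad/s.

|ω_f| ≈ 4.46 rad/s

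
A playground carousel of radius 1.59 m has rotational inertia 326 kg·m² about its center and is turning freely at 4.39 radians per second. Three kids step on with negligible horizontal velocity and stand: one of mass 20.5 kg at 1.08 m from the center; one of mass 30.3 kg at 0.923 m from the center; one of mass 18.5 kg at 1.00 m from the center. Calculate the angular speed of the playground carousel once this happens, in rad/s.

ω_f ≈ 3.63 rad/s

No external torque acts about the center; L_before = L_after.
Added inertia Σmr² = (20.5)(1.08)² + (30.3)(0.923)² + (18.5)(1.00)² = 68.22 kg·m²; I_f = 326.0 + 68.22 = 394.2 kg·m².
ω_f = I_p ω_i / I_f = (326.0)(4.39) / 394.2 = 3.630 rad/s.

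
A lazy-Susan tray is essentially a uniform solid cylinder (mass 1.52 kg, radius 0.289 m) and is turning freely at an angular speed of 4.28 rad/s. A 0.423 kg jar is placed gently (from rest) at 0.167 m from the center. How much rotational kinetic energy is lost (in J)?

The added mass arrives with no angular momentum about the center, and any external torque about the center is negligible, so the system's angular momentum is conserved.
I_p = ½(1.52)(0.289)² = 0.06348 kg·m².
Added inertia Σmr² = (0.423)(0.167)² = 0.01180 kg·m²; I_f = 0.06348 + 0.01180 = 0.07527 kg·m².
ω_f = I_p ω_i / I_f = (0.06348)(4.28) / 0.07527 = 3.609 rad/s.
KE_i = ½(0.06348)(4.280 rad/s)² = 0.5814 J; KE_f = ½(0.07527)(3.609)² = 0.4903 J.

energy lost ≈ 0.0911 J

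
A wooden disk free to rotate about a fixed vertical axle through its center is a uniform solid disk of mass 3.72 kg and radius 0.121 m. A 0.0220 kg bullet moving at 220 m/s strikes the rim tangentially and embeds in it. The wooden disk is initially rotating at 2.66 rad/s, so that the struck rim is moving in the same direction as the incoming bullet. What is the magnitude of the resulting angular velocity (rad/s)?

|ω_f| ≈ 23.9 rad/s

The axle reaction passes through the axle and exerts no torque about it; angular momentum about the axle is conserved through the impact.
I_p = ½(3.72)(0.121)² = 0.02723 kg·m². Taking the sense of the bullet's angular momentum as positive, L_{bullet} = m v R = (0.0220)(220)(0.121) = 0.5856 kg·m²/s.
L_i = +I_p ω_p + m v R = +(0.02723)(2.66) + 0.5856 = 0.6581 kg·m²/s.
After sticking, I_f = I_p + m R² = 0.02723 + (0.0220)(0.121)² = 0.02755 kg·m².
ω_f = L_i / I_f = 0.6581 / 0.02755 = 23.88 rad/s.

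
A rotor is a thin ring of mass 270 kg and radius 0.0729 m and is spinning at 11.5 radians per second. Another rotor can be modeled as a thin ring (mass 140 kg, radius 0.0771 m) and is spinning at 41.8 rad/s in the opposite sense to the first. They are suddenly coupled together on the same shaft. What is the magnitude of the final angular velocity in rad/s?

|ω_f| ≈ 8.07 rad/s

The coupling torques are internal; angular momentum about the shared axis is conserved.
Moments of inertia: I_A = (270)(0.0729)² = 1.435 kg·m²; I_B = (140)(0.0771)² = 0.8322 kg·m².
Taking A's sense as positive: L = (1.435)(11.5) − (0.8322)(41.8) = -18.29 kg·m²·rad/s.
Combined I = 1.435 + 0.8322 = 2.267 kg·m².
ω_f = L / I = -18.29 / 2.267 = -8.066 rad/s.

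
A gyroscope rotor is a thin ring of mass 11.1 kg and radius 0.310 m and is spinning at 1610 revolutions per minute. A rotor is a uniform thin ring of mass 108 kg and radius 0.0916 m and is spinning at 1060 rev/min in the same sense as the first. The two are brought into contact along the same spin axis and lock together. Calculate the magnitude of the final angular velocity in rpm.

|ω_f| ≈ 1360 rpm

No external torque acts about the common axis, so total angular momentum is conserved.
Moments of inertia: I_A = (11.1)(0.310)² = 1.067 kg·m²; I_B = (108)(0.0916)² = 0.9062 kg·m².
Taking A's sense as positive: L = (1.067)(1610) + (0.9062)(1060) = 2678 kg·m²·rpm.
Combined I = 1.067 + 0.9062 = 1.973 kg·m².
ω_f = L / I = 2678 / 1.973 = 1357 rpm.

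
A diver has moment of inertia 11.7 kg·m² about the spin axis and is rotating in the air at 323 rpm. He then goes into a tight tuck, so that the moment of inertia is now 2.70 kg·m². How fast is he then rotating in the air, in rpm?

Angular momentum about the spin axis is conserved since the torque about it is zero.
ω₂ = I₁ω₁ / I₂ = (11.70)(323 rpm) / (2.700) = 1400 rpm.

ω₂ ≈ 1400 rpm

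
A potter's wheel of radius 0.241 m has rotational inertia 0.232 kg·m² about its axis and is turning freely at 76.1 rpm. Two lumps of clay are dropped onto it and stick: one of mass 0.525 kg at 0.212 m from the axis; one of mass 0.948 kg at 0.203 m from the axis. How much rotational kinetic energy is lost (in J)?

energy lost ≈ 1.57 J

No external torque acts about the axis; L_before = L_after.
Added inertia Σmr² = (0.525)(0.212)² + (0.948)(0.203)² = 0.06266 kg·m²; I_f = 0.2320 + 0.06266 = 0.2947 kg·m².
ω_f = I_p ω_i / I_f = (0.2320)(76.1) / 0.2947 = 59.92 rpm.
KE_i = ½(0.2320)(7.969 rad/s)² = 7.367 J; KE_f = ½(0.2947)(6.274)² = 5.800 J.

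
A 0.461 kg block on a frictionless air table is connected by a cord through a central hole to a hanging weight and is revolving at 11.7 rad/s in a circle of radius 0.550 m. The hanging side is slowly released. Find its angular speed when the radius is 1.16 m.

The constraining force is radial, so m r² ω about the center is conserved.
ω₂ = ω₁ (r₁/r₂)² = (11.7)(0.550/1.16)² = 2.630 rad/s.

ω₂ ≈ 2.63 rad/s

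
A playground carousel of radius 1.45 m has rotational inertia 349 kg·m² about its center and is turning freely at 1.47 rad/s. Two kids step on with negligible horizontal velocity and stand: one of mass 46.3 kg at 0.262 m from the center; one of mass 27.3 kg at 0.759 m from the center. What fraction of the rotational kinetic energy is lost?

fraction ≈ 0.0514

No external torque acts about the center; L_before = L_after.
Added inertia Σmr² = (46.3)(0.262)² + (27.3)(0.759)² = 18.91 kg·m²; I_f = 349.0 + 18.91 = 367.9 kg·m².
ω_f = I_p ω_i / I_f = (349.0)(1.47) / 367.9 = 1.394 rad/s.
KE_i = ½(349.0)(1.470 rad/s)² = 377.1 J; KE_f = ½(367.9)(1.394)² = 357.7 J.
Fraction lost = 0.05139.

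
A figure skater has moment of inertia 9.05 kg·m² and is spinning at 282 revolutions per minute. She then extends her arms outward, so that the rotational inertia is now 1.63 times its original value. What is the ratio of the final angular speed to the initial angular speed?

With no external torque about the axis, L is conserved: I₁ω₁ = I₂ω₂.
I₂ = 1.63 × 9.05 = 14.75 kg·m².
ω₂/ω₁ = I₁/I₂ = 9.050 / 14.75 = 0.6135.

ω₂/ω₁ ≈ 0.613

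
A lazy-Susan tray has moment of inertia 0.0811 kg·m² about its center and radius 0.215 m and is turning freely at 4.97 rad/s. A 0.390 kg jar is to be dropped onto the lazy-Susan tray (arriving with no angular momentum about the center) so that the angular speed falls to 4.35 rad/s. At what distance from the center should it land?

r ≈ 0.172 m

The added mass arrives with no angular momentum about the center, and any external torque about the center is negligible, so the system's angular momentum is conserved.
I_p ω_i = (I_p + m r²) ω_f ⇒ m r² = I_p(ω_i/ω_f − 1) = 0.08110(4.97/4.35 − 1) = 0.01156 kg·m².
r = √(0.01156/0.390) = 0.1722 m.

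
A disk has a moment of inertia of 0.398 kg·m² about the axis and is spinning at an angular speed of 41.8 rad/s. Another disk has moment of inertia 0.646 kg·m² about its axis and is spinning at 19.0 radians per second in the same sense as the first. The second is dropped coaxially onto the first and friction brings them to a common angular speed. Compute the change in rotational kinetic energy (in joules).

ΔKE ≈ -64.0 J

The coupling torques are internal; angular momentum about the shared axis is conserved.
Taking A's sense as positive: L = (0.3980)(41.8) + (0.6460)(19.0) = 28.91 kg·m²·rad/s.
Combined I = 0.3980 + 0.6460 = 1.044 kg·m².
ω_f = L / I = 28.91 / 1.044 = 27.69 rad/s.
KE_i = ½ΣIω² = 464.3 J; KE_f = ½(1.044)(27.69)² = 400.3 J.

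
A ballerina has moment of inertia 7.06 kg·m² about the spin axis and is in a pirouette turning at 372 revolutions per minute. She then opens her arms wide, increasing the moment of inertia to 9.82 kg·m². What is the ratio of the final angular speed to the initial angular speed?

No external torque acts about the spin axis, so angular momentum is conserved.
ω₂/ω₁ = I₁/I₂ = 7.060 / 9.820 = 0.7189.

ω₂/ω₁ ≈ 0.719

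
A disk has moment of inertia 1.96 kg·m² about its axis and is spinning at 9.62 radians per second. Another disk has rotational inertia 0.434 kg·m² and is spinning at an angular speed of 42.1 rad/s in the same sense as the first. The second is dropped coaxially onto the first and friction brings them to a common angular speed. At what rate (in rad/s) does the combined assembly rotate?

No external torque acts about the common axis, so total angular momentum is conserved.
Taking A's sense as positive: L = (1.960)(9.62) + (0.4340)(42.1) = 37.13 kg·m²·rad/s.
Combined I = 1.960 + 0.4340 = 2.394 kg·m².
ω_f = L / I = 37.13 / 2.394 = 15.51 rad/s.

|ω_f| ≈ 15.5 rad/s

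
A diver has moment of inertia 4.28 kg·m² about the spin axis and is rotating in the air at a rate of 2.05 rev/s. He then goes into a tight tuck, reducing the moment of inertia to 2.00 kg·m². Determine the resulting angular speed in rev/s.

ω₂ ≈ 4.39 rev/s

No external torque acts about the spin axis, so angular momentum is conserved.
ω₂ = I₁ω₁ / I₂ = (4.280)(2.05 rev/s) / (2.000) = 4.387 rev/s.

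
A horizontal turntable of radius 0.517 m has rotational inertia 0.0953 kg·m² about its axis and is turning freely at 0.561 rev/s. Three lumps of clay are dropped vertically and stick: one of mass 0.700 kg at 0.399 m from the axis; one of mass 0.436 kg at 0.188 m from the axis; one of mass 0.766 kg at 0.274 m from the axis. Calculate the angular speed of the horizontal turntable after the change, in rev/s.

The added mass arrives with no angular momentum about the axis, and any external torque about the axis is negligible, so the system's angular momentum is conserved.
Added inertia Σmr² = (0.700)(0.399)² + (0.436)(0.188)² + (0.766)(0.274)² = 0.1844 kg·m²; I_f = 0.09530 + 0.1844 = 0.2797 kg·m².
ω_f = I_p ω_i / I_f = (0.09530)(0.561) / 0.2797 = 0.1912 rev/s.

ω_f ≈ 0.191 rev/s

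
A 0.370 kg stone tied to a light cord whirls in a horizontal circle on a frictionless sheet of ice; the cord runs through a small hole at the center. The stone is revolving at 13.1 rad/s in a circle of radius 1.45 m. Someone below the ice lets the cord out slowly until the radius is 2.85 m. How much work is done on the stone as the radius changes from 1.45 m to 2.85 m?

W ≈ -49.5 J

The constraining force is radial, so m r² ω about the center is conserved.
ω₂ = ω₁ (r₁/r₂)² = (13.1)(1.45/2.85)² = 3.391 rad/s.
W = ΔKE = ½m(v₂² − v₁²) = -49.47 J.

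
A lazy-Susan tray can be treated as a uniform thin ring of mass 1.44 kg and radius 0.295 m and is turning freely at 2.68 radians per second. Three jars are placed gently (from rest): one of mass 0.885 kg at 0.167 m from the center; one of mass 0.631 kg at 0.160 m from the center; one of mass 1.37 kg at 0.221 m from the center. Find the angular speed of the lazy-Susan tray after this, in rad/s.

ω_f ≈ 1.44 rad/s

The added mass arrives with no angular momentum about the center, and any external torque about the center is negligible, so the system's angular momentum is conserved.
I_p = (1.44)(0.295)² = 0.1253 kg·m².
Added inertia Σmr² = (0.885)(0.167)² + (0.631)(0.160)² + (1.37)(0.221)² = 0.1077 kg·m²; I_f = 0.1253 + 0.1077 = 0.2331 kg·m².
ω_f = I_p ω_i / I_f = (0.1253)(2.68) / 0.2331 = 1.441 rad/s.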